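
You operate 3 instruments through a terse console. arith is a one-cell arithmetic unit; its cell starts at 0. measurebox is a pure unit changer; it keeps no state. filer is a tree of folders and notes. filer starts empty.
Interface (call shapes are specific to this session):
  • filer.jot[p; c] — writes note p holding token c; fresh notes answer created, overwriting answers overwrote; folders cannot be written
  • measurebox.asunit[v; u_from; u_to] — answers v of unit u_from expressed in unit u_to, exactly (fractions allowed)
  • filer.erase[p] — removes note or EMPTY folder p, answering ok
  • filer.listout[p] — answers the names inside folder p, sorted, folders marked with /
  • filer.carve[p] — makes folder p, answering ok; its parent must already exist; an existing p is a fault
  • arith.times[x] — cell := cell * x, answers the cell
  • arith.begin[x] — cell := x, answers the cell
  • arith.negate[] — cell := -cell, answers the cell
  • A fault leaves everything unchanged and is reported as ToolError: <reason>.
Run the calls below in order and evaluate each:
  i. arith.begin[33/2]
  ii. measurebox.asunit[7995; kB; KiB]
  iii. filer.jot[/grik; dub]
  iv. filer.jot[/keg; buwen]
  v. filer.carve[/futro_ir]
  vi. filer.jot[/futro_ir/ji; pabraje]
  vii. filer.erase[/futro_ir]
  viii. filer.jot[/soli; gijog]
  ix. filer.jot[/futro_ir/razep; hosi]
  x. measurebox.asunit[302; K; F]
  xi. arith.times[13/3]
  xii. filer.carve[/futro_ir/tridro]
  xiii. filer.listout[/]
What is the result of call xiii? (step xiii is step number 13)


Do: arith.begin[x=33/2]
See: 33/2
Do: measurebox.asunit[v=7995; u_from=kB; u_to=KiB]
See: 999375/128
Do: filer.jot[p=/grik; c=dub]
See: created
Do: filer.jot[p=/keg; c=buwen]
See: created
Do: filer.carve[p=/futro_ir]
See: ok
Do: filer.jot[p=/futro_ir/ji; c=pabraje]
See: created
Do: filer.erase[p=/futro_ir]
See: ToolError: not empty
Do: filer.jot[p=/soli; c=gijog]
See: created
Do: filer.jot[p=/futro_ir/razep; c=hosi]
See: created
Do: measurebox.asunit[v=302; u_from=K; u_to=F]
See: 8393/100
Do: arith.times[x=13/3]
See: 143/2
Do: filer.carve[p=/futro_ir/tridro]
See: ok
Do: filer.listout[p=/]
See: [futro_ir/, grik, keg, soli]

Answer: [futro_ir/, grik, keg, soli]


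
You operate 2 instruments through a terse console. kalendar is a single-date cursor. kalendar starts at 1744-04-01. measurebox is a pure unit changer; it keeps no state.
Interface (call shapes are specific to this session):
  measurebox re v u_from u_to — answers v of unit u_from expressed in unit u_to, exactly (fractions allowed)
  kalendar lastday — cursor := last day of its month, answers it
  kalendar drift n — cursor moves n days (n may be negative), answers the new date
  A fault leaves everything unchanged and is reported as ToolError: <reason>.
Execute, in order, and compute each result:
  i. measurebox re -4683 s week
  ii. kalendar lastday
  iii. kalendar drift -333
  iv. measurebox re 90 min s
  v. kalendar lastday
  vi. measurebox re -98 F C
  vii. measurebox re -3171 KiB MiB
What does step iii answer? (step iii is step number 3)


Answer: 1743-06-02

Derivation:
Next I call measurebox re with v='-4683', u_from='s', u_to='week', giving -223/28800.
Invoking kalendar lastday(), and get 1744-04-30.
Next I call kalendar drift with n='-333': 1743-06-02.
Calling measurebox re with v='90', u_from='min', u_to='s', yielding 5400.
I invoke kalendar lastday, yielding 1743-06-30.
Next I call measurebox re with v='-98', u_from='F', u_to='C', and get -650/9.
I try measurebox re with v='-3171', u_from='KiB', u_to='MiB', yielding -3171/1024.


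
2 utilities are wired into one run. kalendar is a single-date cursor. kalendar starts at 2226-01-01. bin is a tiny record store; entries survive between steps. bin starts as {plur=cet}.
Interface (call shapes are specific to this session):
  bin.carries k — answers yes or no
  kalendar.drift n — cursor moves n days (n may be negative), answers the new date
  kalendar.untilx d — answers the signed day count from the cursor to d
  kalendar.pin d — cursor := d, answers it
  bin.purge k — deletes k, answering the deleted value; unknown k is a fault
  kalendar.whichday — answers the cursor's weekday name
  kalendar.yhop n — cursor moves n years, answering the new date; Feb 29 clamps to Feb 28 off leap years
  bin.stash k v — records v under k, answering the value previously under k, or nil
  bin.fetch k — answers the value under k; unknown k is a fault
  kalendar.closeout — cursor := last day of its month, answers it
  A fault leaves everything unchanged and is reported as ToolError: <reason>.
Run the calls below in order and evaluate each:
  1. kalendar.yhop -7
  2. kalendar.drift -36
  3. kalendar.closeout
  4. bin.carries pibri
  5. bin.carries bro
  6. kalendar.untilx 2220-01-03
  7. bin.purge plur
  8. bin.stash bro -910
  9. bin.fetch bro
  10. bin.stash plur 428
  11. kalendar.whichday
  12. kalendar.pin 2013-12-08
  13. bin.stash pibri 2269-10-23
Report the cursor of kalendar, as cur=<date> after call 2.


Answer: cur=2218-11-26

Derivation:
$ kalendar.yhop n: -7
[out] 2219-01-01
$ kalendar.drift n: -36
[out] 2218-11-26
$ kalendar.closeout
[out] 2218-11-30
$ bin.carries k: pibri
[out] no
$ bin.carries k: bro
[out] no
$ kalendar.untilx d: 2220-01-03
[out] 399
$ bin.purge k: plur
[out] cet
$ bin.stash k: bro v: -910
[out] nil
$ bin.fetch k: bro
[out] -910
$ bin.stash k: plur v: 428
[out] nil
$ kalendar.whichday
[out] Monday
$ kalendar.pin d: 2013-12-08
[out] 2013-12-08
$ bin.stash k: pibri v: 2269-10-23
[out] nil


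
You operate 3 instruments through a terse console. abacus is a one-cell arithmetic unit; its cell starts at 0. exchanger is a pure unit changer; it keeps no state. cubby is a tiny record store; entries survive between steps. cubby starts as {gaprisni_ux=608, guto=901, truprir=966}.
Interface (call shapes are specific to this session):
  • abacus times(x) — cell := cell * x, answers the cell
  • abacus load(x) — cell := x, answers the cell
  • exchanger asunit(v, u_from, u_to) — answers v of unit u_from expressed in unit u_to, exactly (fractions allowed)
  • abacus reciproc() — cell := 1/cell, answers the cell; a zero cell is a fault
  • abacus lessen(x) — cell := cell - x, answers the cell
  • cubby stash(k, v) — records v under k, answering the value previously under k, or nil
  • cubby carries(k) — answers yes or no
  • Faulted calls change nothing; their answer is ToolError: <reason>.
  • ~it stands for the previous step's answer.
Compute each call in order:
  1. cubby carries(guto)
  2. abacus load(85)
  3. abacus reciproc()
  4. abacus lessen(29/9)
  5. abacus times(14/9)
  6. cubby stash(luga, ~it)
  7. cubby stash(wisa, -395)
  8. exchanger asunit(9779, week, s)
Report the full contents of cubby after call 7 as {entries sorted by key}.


// 1. cubby carries(k: guto) == yes
// 2. abacus load(x: 85) == 85
// 3. abacus reciproc() == 1/85
// 4. abacus lessen(x: 29/9) == -2456/765
// 5. abacus times(x: 14/9) == -34384/6885
// 6. cubby stash(k: luga, v: ~it) == nil
// 7. cubby stash(k: wisa, v: -395) == nil
// 8. exchanger asunit(v: 9779, u_from: week, u_to: s) == 5914339200

Answer: {gaprisni_ux=608, guto=901, luga=-34384/6885, truprir=966, wisa=-395}


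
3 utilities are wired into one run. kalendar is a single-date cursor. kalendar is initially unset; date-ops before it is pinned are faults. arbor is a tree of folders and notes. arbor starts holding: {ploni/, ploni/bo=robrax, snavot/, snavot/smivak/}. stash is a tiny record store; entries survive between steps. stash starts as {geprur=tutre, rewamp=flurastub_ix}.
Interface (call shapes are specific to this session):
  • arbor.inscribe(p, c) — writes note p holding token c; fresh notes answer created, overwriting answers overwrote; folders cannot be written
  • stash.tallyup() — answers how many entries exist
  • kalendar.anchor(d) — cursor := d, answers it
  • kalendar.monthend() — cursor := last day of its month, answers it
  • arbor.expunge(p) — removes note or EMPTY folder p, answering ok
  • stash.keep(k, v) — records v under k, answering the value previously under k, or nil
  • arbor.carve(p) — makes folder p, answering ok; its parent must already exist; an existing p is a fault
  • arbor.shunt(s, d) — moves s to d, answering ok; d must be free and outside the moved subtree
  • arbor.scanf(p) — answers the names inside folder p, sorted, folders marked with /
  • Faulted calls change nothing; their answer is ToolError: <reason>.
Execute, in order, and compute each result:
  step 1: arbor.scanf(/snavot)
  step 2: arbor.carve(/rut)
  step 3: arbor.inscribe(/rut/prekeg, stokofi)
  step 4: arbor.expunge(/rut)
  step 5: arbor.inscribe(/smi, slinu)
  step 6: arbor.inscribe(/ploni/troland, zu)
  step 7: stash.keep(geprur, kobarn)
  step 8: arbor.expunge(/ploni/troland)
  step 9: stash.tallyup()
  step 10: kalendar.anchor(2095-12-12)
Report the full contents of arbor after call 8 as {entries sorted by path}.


! 1. arbor.scanf(/snavot) == [smivak/]
! 2. arbor.carve(/rut) == ok
! 3. arbor.inscribe(/rut/prekeg, stokofi) == created
! 4. arbor.expunge(/rut) == ToolError: not empty
! 5. arbor.inscribe(/smi, slinu) == created
! 6. arbor.inscribe(/ploni/troland, zu) == created
! 7. stash.keep(geprur, kobarn) == tutre
! 8. arbor.expunge(/ploni/troland) == ok
! 9. stash.tallyup() == 2
! 10. kalendar.anchor(2095-12-12) == 2095-12-12

Answer: {ploni/, ploni/bo=robrax, rut/, rut/prekeg=stokofi, smi=slinu, snavot/, snavot/smivak/}


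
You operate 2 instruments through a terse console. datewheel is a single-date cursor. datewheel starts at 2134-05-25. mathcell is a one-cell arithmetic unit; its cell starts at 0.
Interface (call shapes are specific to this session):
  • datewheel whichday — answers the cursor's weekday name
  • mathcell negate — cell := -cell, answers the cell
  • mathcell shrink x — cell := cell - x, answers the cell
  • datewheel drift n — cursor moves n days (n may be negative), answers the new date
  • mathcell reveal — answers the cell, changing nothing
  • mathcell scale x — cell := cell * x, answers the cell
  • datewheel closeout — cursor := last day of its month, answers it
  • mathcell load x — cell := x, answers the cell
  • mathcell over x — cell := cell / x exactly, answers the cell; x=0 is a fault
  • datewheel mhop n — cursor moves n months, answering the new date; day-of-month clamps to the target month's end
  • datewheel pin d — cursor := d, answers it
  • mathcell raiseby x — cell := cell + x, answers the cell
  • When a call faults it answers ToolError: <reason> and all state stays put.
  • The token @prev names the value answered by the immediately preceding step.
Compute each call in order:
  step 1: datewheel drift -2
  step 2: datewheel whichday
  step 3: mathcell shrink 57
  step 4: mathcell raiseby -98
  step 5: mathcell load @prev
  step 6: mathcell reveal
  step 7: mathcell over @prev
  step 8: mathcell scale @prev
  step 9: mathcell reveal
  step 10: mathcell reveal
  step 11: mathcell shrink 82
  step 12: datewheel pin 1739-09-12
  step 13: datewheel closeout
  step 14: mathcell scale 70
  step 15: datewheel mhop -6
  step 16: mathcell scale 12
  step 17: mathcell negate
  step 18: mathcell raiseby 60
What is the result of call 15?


CALL datewheel drift[n=-2]
RET  2134-05-23
CALL datewheel whichday[]
RET  Sunday
CALL mathcell shrink[x=57]
RET  -57
CALL mathcell raiseby[x=-98]
RET  -155
CALL mathcell load[x=@prev]
RET  -155
CALL mathcell reveal[]
RET  -155
CALL mathcell over[x=@prev]
RET  1
CALL mathcell scale[x=@prev]
RET  1
CALL mathcell reveal[]
RET  1
CALL mathcell reveal[]
RET  1
CALL mathcell shrink[x=82]
RET  -81
CALL datewheel pin[d=1739-09-12]
RET  1739-09-12
CALL datewheel closeout[]
RET  1739-09-30
CALL mathcell scale[x=70]
RET  -5670
CALL datewheel mhop[n=-6]
RET  1739-03-30
CALL mathcell scale[x=12]
RET  -68040
CALL mathcell negate[]
RET  68040
CALL mathcell raiseby[x=60]
RET  68100

Answer: 1739-03-30


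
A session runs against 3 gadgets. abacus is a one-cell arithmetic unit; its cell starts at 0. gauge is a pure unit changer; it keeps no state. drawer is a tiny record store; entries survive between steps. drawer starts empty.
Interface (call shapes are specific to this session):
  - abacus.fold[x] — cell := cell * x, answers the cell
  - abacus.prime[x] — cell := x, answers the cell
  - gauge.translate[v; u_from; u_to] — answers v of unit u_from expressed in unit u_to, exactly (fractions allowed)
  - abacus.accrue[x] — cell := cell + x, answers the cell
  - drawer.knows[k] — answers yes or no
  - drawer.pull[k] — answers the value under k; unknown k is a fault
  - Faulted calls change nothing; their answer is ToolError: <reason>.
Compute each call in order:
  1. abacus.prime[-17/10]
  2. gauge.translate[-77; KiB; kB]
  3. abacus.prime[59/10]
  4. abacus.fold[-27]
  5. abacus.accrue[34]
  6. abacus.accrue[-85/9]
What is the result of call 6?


% abacus.prime x='-17/10'
:: -17/10
% gauge.translate v='-77' u_from='KiB' u_to='kB'
:: -9856/125
% abacus.prime x='59/10'
:: 59/10
% abacus.fold x='-27'
:: -1593/10
% abacus.accrue x='34'
:: -1253/10
% abacus.accrue x='-85/9'
:: -12127/90

Answer: -12127/90


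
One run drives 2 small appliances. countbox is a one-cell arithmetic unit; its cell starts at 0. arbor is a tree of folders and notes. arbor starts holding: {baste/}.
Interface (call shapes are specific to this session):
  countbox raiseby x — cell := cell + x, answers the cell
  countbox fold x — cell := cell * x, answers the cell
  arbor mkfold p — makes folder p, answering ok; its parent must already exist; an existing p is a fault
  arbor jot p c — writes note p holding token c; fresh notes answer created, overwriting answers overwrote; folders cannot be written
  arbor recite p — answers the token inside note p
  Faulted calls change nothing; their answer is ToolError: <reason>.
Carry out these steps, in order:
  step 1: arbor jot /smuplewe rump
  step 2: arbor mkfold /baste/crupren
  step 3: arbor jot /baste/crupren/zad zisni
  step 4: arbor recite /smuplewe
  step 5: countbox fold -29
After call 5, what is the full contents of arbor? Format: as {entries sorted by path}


[in] arbor jot p=/smuplewe c=rump
[out] created
[in] arbor mkfold p=/baste/crupren
[out] ok
[in] arbor jot p=/baste/crupren/zad c=zisni
[out] created
[in] arbor recite p=/smuplewe
[out] rump
[in] countbox fold x=-29
[out] 0

Answer: {baste/, baste/crupren/, baste/crupren/zad=zisni, smuplewe=rump}


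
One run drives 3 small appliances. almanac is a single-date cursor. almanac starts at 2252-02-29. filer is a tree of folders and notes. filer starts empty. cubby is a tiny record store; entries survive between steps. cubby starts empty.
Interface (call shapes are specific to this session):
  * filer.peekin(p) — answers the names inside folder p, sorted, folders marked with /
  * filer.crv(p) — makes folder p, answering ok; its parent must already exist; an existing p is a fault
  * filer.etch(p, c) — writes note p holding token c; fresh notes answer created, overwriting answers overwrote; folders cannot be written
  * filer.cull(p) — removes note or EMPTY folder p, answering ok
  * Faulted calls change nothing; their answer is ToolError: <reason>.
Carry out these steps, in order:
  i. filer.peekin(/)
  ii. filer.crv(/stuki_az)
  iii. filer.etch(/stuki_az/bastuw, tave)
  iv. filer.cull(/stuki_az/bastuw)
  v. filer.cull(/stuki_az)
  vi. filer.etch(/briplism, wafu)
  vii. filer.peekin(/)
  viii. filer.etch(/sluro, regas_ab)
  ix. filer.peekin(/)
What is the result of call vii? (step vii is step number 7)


==> filer.peekin(p='/')
<== []
==> filer.crv(p='/stuki_az')
<== ok
==> filer.etch(p='/stuki_az/bastuw', c='tave')
<== created
==> filer.cull(p='/stuki_az/bastuw')
<== ok
==> filer.cull(p='/stuki_az')
<== ok
==> filer.etch(p='/briplism', c='wafu')
<== created
==> filer.peekin(p='/')
<== [briplism]
==> filer.etch(p='/sluro', c='regas_ab')
<== created
==> filer.peekin(p='/')
<== [briplism, sluro]

Answer: [briplism]


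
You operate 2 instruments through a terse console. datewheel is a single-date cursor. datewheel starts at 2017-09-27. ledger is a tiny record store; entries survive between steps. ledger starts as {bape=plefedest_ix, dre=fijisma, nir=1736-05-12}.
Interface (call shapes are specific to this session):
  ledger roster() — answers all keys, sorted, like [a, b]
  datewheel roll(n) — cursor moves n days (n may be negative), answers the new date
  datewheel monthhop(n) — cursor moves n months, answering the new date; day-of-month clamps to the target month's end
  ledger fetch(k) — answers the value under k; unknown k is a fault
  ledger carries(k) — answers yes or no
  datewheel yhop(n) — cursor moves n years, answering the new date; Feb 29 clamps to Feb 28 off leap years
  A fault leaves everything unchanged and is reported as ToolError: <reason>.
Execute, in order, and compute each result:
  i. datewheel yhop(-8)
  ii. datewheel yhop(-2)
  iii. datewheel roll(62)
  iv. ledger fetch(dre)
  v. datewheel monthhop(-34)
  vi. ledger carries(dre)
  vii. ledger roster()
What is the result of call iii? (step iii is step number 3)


Answer: 2007-11-28

Derivation:
Step: datewheel yhop[-8]
Result: 2009-09-27
Step: datewheel yhop[-2]
Result: 2007-09-27
Step: datewheel roll[62]
Result: 2007-11-28
Step: ledger fetch[dre]
Result: fijisma
Step: datewheel monthhop[-34]
Result: 2005-01-28
Step: ledger carries[dre]
Result: yes
Step: ledger roster[]
Result: [bape, dre, nir]


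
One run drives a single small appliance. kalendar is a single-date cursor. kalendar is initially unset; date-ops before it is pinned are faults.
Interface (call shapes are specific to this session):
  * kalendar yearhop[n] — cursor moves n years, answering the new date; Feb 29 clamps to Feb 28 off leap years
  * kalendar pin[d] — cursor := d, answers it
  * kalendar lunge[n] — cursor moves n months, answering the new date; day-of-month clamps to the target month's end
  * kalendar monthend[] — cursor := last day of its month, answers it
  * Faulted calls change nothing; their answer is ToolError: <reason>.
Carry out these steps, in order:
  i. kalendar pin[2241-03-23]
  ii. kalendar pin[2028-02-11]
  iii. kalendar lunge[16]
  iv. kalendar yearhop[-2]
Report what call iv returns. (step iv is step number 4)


Next I call kalendar pin passing d='2241-03-23', and observe 2241-03-23.
I try kalendar pin passing d='2028-02-11', and observe 2028-02-11.
I run kalendar lunge passing n='16', → 2029-06-11.
I run kalendar yearhop passing n='-2': 2027-06-11.

Answer: 2027-06-11


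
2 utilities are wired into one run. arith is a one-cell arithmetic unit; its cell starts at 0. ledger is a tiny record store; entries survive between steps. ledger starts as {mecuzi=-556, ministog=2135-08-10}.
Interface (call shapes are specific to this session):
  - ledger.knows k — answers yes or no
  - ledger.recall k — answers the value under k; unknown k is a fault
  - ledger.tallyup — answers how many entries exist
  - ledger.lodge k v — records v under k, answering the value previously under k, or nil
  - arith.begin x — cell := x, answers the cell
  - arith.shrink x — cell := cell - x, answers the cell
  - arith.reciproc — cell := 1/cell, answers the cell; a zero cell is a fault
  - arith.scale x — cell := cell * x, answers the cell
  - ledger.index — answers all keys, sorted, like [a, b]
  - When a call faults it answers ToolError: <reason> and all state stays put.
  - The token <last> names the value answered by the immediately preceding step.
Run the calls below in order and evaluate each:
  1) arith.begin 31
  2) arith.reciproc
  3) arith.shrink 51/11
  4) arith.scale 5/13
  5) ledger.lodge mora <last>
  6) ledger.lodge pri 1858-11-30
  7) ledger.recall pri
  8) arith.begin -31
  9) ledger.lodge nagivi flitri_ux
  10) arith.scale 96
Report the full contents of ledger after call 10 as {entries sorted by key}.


Act: begin[x=31]
Obs: 31
Act: reciproc[]
Obs: 1/31
Act: shrink[x=51/11]
Obs: -1570/341
Act: scale[x=5/13]
Obs: -7850/4433
Act: lodge[k=mora; v=<last>]
Obs: nil
Act: lodge[k=pri; v=1858-11-30]
Obs: nil
Act: recall[k=pri]
Obs: 1858-11-30
Act: begin[x=-31]
Obs: -31
Act: lodge[k=nagivi; v=flitri_ux]
Obs: nil
Act: scale[x=96]
Obs: -2976

Answer: {mecuzi=-556, ministog=2135-08-10, mora=-7850/4433, nagivi=flitri_ux, pri=1858-11-30}


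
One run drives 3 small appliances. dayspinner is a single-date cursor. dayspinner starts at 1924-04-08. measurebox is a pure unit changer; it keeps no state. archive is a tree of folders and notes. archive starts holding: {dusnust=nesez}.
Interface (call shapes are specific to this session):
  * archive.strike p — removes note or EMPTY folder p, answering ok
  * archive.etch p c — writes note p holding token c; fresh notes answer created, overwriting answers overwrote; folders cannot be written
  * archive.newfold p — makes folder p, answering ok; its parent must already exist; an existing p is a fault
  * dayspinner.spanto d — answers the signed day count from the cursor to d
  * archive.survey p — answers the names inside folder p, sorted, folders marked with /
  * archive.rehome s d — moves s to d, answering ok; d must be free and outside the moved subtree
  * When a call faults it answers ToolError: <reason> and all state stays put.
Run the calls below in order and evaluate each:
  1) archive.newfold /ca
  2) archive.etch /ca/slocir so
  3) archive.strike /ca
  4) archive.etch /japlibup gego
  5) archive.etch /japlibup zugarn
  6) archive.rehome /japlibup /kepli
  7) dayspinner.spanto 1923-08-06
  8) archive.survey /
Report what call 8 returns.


Answer: [ca/, dusnust, kepli]

Derivation:
-- archive.newfold(p: /ca) => ok
-- archive.etch(p: /ca/slocir, c: so) => created
-- archive.strike(p: /ca) => ToolError: not empty
-- archive.etch(p: /japlibup, c: gego) => created
-- archive.etch(p: /japlibup, c: zugarn) => overwrote
-- archive.rehome(s: /japlibup, d: /kepli) => ok
-- dayspinner.spanto(d: 1923-08-06) => -246
-- archive.survey(p: /) => [ca/, dusnust, kepli]


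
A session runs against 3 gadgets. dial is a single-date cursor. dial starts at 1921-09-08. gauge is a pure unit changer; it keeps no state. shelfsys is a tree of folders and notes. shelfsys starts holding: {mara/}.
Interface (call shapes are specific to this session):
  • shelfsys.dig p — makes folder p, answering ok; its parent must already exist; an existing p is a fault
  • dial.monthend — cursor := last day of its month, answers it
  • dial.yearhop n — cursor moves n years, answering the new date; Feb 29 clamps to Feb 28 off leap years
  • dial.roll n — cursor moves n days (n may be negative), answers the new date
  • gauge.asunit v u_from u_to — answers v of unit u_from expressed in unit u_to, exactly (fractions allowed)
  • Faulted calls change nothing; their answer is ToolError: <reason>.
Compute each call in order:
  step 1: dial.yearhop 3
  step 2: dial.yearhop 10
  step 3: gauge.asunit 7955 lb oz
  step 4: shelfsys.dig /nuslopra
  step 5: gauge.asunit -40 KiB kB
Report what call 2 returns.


Answer: 1934-09-08

Derivation:
! 1. dial.yearhop(n: 3) => 1924-09-08
! 2. dial.yearhop(n: 10) => 1934-09-08
! 3. gauge.asunit(v: 7955, u_from: lb, u_to: oz) => 127280
! 4. shelfsys.dig(p: /nuslopra) => ok
! 5. gauge.asunit(v: -40, u_from: KiB, u_to: kB) => -1024/25


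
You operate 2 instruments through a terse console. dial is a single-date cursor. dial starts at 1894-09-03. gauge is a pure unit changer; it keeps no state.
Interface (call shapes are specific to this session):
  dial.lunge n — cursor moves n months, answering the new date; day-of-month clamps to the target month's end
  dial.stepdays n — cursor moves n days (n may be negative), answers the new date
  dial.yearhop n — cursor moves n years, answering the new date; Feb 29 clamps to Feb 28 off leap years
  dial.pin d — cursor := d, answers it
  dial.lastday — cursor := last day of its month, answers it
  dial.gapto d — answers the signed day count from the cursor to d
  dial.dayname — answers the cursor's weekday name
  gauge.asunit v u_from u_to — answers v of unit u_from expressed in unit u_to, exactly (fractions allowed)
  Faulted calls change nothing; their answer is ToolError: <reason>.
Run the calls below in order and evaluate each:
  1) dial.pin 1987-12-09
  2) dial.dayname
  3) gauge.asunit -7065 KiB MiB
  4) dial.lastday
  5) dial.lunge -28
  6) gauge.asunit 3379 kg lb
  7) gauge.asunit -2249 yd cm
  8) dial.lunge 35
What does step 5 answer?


Answer: 1985-08-31

Derivation:
% pin d='1987-12-09'
[out] 1987-12-09
% dayname
[out] Wednesday
% asunit v='-7065' u_from='KiB' u_to='MiB'
[out] -7065/1024
% lastday
[out] 1987-12-31
% lunge n='-28'
[out] 1985-08-31
% asunit v='3379' u_from='kg' u_to='lb'
[out] 337900000000/45359237
% asunit v='-2249' u_from='yd' u_to='cm'
[out] -5141214/25
% lunge n='35'
[out] 1988-07-31


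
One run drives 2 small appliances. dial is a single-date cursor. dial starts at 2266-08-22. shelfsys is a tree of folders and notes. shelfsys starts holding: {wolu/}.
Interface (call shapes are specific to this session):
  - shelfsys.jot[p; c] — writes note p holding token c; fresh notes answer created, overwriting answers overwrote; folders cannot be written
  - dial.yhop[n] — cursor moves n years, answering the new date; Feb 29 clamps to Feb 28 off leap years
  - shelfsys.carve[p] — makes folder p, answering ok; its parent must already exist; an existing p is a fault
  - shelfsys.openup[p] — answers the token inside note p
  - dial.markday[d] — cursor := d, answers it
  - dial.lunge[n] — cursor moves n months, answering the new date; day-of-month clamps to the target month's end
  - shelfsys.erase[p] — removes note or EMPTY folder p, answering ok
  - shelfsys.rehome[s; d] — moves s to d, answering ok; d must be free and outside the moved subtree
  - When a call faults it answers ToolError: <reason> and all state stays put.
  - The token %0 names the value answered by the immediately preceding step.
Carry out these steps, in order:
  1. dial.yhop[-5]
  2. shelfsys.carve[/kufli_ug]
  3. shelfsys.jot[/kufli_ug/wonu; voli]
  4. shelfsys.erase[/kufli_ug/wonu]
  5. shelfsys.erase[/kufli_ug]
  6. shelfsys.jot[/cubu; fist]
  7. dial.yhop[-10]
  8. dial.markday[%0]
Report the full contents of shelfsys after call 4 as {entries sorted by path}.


Answer: {kufli_ug/, wolu/}

Derivation:
·→ yhop(n→-5)
·← 2261-08-22
·→ carve(p→/kufli_ug)
·← ok
·→ jot(p→/kufli_ug/wonu, c→voli)
·← created
·→ erase(p→/kufli_ug/wonu)
·← ok
·→ erase(p→/kufli_ug)
·← ok
·→ jot(p→/cubu, c→fist)
·← created
·→ yhop(n→-10)
·← 2251-08-22
·→ markday(d→%0)
·← 2251-08-22


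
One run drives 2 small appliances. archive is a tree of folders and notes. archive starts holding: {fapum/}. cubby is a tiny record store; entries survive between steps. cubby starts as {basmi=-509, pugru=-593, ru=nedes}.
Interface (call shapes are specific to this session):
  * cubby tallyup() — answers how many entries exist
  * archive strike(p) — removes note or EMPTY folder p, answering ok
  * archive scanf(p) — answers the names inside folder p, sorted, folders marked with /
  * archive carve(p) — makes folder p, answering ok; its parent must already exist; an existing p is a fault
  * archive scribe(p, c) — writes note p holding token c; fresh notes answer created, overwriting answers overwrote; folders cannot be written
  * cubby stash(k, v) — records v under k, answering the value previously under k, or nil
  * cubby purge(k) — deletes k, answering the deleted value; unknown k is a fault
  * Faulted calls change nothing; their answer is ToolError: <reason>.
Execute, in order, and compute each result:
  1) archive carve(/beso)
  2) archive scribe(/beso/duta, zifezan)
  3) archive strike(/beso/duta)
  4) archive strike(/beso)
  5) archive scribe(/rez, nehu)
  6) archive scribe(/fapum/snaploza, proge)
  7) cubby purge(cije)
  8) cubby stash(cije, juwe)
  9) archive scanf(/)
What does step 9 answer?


==> archive carve(p→/beso)
<== ok
==> archive scribe(p→/beso/duta, c→zifezan)
<== created
==> archive strike(p→/beso/duta)
<== ok
==> archive strike(p→/beso)
<== ok
==> archive scribe(p→/rez, c→nehu)
<== created
==> archive scribe(p→/fapum/snaploza, c→proge)
<== created
==> cubby purge(k→cije)
<== ToolError: no such key cije
==> cubby stash(k→cije, v→juwe)
<== nil
==> archive scanf(p→/)
<== [fapum/, rez]

Answer: [fapum/, rez]


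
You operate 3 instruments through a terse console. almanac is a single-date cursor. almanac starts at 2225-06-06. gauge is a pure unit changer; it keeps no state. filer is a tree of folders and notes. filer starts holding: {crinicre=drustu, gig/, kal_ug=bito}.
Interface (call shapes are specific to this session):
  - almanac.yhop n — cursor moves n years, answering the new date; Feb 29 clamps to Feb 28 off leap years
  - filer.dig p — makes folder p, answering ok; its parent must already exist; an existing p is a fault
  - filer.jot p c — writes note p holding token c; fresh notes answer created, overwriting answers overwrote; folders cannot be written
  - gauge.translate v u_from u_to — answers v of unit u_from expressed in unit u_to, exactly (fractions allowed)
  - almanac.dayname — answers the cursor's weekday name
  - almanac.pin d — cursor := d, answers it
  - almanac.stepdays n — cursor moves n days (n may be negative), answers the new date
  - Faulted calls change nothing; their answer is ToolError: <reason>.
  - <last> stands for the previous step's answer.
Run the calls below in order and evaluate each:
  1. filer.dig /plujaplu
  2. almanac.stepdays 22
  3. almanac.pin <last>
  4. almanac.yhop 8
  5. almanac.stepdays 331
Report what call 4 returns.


Answer: 2233-06-28

Derivation:
# 1. filer.dig(p→/plujaplu) -> ok
# 2. almanac.stepdays(n→22) -> 2225-06-28
# 3. almanac.pin(d→<last>) -> 2225-06-28
# 4. almanac.yhop(n→8) -> 2233-06-28
# 5. almanac.stepdays(n→331) -> 2234-05-25


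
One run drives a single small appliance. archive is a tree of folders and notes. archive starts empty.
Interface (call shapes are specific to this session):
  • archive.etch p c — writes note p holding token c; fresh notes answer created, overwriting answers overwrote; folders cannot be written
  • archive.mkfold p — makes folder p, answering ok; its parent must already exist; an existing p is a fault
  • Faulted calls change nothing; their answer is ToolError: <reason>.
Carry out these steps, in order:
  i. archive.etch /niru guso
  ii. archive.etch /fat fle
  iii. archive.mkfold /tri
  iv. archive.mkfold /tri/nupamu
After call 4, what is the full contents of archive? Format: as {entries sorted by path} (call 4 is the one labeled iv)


I run archive.etch(p='/niru', c='guso'), and see created.
Then archive.etch(p='/fat', c='fle'), → created.
Invoking archive.mkfold(p='/tri'): ok.
Invoking archive.mkfold(p='/tri/nupamu'), yielding ok.

Answer: {fat=fle, niru=guso, tri/, tri/nupamu/}


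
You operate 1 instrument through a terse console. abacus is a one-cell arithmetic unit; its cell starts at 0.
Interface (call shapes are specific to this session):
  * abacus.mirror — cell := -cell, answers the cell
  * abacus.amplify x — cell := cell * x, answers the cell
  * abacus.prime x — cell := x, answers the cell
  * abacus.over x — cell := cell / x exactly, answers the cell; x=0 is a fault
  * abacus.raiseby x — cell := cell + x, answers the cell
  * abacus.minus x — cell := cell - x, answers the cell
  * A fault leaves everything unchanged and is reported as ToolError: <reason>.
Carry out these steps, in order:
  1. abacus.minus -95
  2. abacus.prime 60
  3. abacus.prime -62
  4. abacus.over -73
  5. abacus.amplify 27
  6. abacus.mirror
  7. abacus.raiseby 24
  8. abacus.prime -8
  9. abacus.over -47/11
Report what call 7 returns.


> minus -95
= 95
> prime 60
= 60
> prime -62
= -62
> over -73
= 62/73
> amplify 27
= 1674/73
> mirror
= -1674/73
> raiseby 24
= 78/73
> prime -8
= -8
> over -47/11
= 88/47

Answer: 78/73


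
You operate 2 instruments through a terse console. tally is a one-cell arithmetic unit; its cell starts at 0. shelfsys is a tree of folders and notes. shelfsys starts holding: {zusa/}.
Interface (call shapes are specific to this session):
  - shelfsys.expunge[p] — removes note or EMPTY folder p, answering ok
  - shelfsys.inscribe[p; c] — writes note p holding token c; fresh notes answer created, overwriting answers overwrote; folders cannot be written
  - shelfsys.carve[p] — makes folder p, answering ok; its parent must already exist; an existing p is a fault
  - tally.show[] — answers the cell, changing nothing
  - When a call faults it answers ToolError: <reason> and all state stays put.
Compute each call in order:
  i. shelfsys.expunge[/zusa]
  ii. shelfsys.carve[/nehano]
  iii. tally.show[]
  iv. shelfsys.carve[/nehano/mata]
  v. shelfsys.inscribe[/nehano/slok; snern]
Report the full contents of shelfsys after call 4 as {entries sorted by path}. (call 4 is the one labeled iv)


Answer: {nehano/, nehano/mata/}

Derivation:
>> expunge(/zusa)
<< ok
>> carve(/nehano)
<< ok
>> show()
<< 0
>> carve(/nehano/mata)
<< ok
>> inscribe(/nehano/slok, snern)
<< created


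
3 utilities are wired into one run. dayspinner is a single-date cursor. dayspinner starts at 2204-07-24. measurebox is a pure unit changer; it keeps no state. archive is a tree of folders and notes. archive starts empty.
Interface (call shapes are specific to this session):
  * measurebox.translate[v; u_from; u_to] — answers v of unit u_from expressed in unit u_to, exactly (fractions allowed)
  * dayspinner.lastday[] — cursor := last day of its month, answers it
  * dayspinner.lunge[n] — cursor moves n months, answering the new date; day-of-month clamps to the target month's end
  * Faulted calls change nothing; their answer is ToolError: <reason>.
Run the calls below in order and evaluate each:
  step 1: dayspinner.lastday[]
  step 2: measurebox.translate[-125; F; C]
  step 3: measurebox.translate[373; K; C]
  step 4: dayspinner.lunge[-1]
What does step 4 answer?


Answer: 2204-06-30

Derivation:
>> lastday()
<< 2204-07-31
>> translate(v→-125, u_from→F, u_to→C)
<< -785/9
>> translate(v→373, u_from→K, u_to→C)
<< 1997/20
>> lunge(n→-1)
<< 2204-06-30


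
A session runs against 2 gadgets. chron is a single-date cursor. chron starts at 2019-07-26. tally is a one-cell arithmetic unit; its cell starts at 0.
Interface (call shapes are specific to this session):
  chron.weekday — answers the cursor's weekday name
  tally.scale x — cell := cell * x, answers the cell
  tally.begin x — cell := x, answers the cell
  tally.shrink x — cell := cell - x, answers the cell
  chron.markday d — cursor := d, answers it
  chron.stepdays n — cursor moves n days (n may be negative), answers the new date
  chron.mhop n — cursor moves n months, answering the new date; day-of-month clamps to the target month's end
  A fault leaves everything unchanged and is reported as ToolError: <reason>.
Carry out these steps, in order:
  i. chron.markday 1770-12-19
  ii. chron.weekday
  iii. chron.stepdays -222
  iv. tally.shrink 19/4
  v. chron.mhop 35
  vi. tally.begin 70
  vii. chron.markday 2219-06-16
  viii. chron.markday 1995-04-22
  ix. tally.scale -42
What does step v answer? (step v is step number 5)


;; 1. markday(d: 1770-12-19) => 1770-12-19
;; 2. weekday() => Wednesday
;; 3. stepdays(n: -222) => 1770-05-11
;; 4. shrink(x: 19/4) => -19/4
;; 5. mhop(n: 35) => 1773-04-11
;; 6. begin(x: 70) => 70
;; 7. markday(d: 2219-06-16) => 2219-06-16
;; 8. markday(d: 1995-04-22) => 1995-04-22
;; 9. scale(x: -42) => -2940

Answer: 1773-04-11


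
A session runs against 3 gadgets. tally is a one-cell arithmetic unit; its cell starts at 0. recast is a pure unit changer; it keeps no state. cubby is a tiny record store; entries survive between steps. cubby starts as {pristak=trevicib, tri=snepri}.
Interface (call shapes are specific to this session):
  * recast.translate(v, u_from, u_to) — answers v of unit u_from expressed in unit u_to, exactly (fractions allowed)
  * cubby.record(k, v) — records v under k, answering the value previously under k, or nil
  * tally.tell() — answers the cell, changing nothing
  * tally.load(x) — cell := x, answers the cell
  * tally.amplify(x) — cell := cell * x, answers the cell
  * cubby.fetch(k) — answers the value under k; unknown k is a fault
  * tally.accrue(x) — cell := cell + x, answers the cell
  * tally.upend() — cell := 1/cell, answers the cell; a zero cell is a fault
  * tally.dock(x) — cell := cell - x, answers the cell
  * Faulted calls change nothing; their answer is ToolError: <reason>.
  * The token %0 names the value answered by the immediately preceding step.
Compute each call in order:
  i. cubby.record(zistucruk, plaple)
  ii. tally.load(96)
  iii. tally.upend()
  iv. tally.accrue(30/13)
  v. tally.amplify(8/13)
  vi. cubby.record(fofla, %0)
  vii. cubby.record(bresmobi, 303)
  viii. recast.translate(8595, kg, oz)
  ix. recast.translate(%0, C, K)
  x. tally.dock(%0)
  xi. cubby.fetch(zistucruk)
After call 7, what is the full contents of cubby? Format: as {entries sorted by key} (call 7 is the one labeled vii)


I run cubby.record with k→zistucruk, v→plaple, which returns nil.
I use tally.load with x→96, giving 96.
Invoking tally.upend, and get 1/96.
Next I call tally.accrue with x→30/13, and see 2893/1248.
Next I call tally.amplify with x→8/13, and observe 2893/2028.
Then cubby.record with k→fofla, v→%0: nil.
I call cubby.record with k→bresmobi, v→303, — result: nil.
Using recast.translate with v→8595, u_from→kg, u_to→oz, and get 13752000000000/45359237.
I invoke recast.translate with v→%0, u_from→C, u_to→K: 275287797511731/907184740.
Then tally.dock with x→%0, and observe -34892564304271103/114985665795.
I call cubby.fetch with k→zistucruk, and observe plaple.

Answer: {bresmobi=303, fofla=2893/2028, pristak=trevicib, tri=snepri, zistucruk=plaple}


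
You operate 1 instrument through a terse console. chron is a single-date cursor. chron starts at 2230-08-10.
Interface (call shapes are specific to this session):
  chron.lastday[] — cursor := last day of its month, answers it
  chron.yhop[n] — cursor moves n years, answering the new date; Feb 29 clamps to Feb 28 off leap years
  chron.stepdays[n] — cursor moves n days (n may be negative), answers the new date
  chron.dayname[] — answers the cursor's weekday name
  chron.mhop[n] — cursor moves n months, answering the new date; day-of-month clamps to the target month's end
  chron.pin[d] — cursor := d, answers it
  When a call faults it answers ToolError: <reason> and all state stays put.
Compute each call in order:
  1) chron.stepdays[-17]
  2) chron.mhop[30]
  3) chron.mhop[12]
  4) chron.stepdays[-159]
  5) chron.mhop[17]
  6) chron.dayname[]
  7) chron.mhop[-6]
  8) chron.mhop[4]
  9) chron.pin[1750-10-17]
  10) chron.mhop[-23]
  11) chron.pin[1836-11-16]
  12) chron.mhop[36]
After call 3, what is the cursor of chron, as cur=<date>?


Step: stepdays[n='-17']
Result: 2230-07-24
Step: mhop[n='30']
Result: 2233-01-24
Step: mhop[n='12']
Result: 2234-01-24
Step: stepdays[n='-159']
Result: 2233-08-18
Step: mhop[n='17']
Result: 2235-01-18
Step: dayname[]
Result: Sunday
Step: mhop[n='-6']
Result: 2234-07-18
Step: mhop[n='4']
Result: 2234-11-18
Step: pin[d='1750-10-17']
Result: 1750-10-17
Step: mhop[n='-23']
Result: 1748-11-17
Step: pin[d='1836-11-16']
Result: 1836-11-16
Step: mhop[n='36']
Result: 1839-11-16

Answer: cur=2234-01-24


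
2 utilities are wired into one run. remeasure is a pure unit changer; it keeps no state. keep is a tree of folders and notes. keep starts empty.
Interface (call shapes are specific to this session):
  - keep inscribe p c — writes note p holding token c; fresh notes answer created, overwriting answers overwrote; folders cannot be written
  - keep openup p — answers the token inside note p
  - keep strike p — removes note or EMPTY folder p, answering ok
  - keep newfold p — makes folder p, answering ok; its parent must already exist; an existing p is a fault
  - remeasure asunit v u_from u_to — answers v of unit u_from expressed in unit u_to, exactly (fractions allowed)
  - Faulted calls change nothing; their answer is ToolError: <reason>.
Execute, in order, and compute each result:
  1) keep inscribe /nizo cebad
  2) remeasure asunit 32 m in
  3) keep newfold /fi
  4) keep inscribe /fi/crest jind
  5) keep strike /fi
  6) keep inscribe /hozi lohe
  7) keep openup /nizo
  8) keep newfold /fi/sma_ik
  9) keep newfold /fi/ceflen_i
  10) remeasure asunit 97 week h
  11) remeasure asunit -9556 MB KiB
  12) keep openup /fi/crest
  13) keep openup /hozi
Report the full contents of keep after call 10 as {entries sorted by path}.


// 1. keep inscribe(/nizo, cebad) -> created
// 2. remeasure asunit(32, m, in) -> 160000/127
// 3. keep newfold(/fi) -> ok
// 4. keep inscribe(/fi/crest, jind) -> created
// 5. keep strike(/fi) -> ToolError: not empty
// 6. keep inscribe(/hozi, lohe) -> created
// 7. keep openup(/nizo) -> cebad
// 8. keep newfold(/fi/sma_ik) -> ok
// 9. keep newfold(/fi/ceflen_i) -> ok
// 10. remeasure asunit(97, week, h) -> 16296
// 11. remeasure asunit(-9556, MB, KiB) -> -37328125/4
// 12. keep openup(/fi/crest) -> jind
// 13. keep openup(/hozi) -> lohe

Answer: {fi/, fi/ceflen_i/, fi/crest=jind, fi/sma_ik/, hozi=lohe, nizo=cebad}
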